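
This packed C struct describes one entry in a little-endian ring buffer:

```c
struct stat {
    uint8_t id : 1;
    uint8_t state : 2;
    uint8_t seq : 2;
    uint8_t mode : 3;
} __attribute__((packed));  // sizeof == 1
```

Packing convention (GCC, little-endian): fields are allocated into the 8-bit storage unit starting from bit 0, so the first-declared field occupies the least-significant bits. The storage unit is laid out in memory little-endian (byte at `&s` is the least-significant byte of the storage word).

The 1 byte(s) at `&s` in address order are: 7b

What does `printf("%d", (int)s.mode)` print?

3

[0]=0x7b (little-endian) → word 0x7b
id [0+:1] = (word>>0) & 0x1 = 1
state [1+:2] = (word>>1) & 0x3 = 1
seq [3+:2] = (word>>3) & 0x3 = 3
mode [5+:3] = (word>>5) & 0x7 = 3  ←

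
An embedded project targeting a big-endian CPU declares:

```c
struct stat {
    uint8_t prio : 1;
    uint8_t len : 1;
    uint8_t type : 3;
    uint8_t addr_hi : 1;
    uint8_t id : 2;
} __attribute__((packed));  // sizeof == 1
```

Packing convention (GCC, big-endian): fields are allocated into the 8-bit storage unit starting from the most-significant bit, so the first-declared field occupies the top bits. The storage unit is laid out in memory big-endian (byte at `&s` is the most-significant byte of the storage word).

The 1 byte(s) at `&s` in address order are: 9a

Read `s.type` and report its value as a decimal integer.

3

[0]=0x9a (big-endian) → word 0x9a
prio [7+:1] = (word>>7) & 0x1 = 1
len [6+:1] = (word>>6) & 0x1 = 0
type [3+:3] = (word>>3) & 0x7 = 3  ←
addr_hi [2+:1] = (word>>2) & 0x1 = 0
id [0+:2] = (word>>0) & 0x3 = 2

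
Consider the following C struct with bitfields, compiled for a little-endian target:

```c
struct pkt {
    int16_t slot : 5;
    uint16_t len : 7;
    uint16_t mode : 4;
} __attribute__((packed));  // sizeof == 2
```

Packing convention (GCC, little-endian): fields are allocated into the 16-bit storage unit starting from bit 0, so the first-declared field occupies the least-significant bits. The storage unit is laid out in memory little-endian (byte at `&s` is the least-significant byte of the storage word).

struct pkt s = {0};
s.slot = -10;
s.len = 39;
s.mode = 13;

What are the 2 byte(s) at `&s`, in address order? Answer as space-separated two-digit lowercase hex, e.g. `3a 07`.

f6 d4

slot (5b) val=-10 bits=0x16 at bit 0: 0x0016
len (7b) val=39 bits=0x27 at bit 5: 0x04f6
mode (4b) val=13 bits=0xd at bit 12: 0xd4f6
word = 0xd4f6 → little-endian bytes:
  [0]=0xf6  [1]=0xd4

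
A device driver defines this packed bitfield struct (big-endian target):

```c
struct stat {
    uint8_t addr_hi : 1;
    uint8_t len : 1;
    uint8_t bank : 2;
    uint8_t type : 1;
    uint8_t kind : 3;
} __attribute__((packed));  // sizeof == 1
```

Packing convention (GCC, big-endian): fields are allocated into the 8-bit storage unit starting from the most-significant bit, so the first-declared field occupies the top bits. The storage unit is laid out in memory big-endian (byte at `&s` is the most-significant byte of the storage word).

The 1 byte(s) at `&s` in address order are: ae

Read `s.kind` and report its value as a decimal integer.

6

[0]=0xae (big-endian) → word 0xae
addr_hi:1 @ bit 7 → (0xae>>7)&0x1 = 0x1
len:1 @ bit 6 → (0xae>>6)&0x1 = 0x0
bank:2 @ bit 4 → (0xae>>4)&0x3 = 0x2
type:1 @ bit 3 → (0xae>>3)&0x1 = 0x1
kind:3 @ bit 0 → (0xae>>0)&0x7 = 0x6  ←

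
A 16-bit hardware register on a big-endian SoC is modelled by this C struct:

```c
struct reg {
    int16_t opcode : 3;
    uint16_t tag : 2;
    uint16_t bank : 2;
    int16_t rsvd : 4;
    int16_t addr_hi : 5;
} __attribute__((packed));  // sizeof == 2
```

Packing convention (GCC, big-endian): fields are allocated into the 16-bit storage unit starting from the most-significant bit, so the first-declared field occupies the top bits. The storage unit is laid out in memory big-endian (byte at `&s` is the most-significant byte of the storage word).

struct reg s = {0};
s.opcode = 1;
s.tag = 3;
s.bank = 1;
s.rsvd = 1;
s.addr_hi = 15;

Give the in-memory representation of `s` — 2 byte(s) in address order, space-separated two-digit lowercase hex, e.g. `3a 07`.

[13+:3] opcode=1 & 0x7 = 0x1; word=0x2000
[11+:2] tag=3 & 0x3 = 0x3; word=0x3800
[9+:2] bank=1 & 0x3 = 0x1; word=0x3a00
[5+:4] rsvd=1 & 0xf = 0x1; word=0x3a20
[0+:5] addr_hi=15 & 0x1f = 0xf; word=0x3a2f
word = 0x3a2f → big-endian bytes:
  [0]=0x3a  [1]=0x2f

3a 2f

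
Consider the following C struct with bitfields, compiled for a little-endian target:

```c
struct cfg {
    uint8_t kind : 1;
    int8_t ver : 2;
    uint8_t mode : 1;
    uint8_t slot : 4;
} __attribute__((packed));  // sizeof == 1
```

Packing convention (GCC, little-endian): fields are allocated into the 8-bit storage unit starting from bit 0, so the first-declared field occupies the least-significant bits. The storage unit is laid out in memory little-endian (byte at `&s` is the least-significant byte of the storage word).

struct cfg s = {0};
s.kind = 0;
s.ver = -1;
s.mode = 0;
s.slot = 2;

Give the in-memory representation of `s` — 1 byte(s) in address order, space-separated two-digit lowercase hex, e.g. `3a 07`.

[0+:1] kind=0 & 0x1 = 0x0; word=0x00
[1+:2] ver=-1 & 0x3 = 0x3; word=0x06
[3+:1] mode=0 & 0x1 = 0x0; word=0x06
[4+:4] slot=2 & 0xf = 0x2; word=0x26
word = 0x26 → little-endian bytes:
  [0]=0x26

26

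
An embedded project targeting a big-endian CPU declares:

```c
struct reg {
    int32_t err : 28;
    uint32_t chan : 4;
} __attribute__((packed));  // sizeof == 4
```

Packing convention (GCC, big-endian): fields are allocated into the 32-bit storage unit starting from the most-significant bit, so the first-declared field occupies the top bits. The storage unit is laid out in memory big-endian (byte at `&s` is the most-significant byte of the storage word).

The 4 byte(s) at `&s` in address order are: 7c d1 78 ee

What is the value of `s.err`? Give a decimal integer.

[0]=0x7c [1]=0xd1 [2]=0x78 [3]=0xee (big-endian) → word 0x7cd178ee
err [4+:28] = (word>>4) & 0xfffffff = 130881422  ←
chan [0+:4] = (word>>0) & 0xf = 14
err signed 28b, MSB=0: value = 130881422

130881422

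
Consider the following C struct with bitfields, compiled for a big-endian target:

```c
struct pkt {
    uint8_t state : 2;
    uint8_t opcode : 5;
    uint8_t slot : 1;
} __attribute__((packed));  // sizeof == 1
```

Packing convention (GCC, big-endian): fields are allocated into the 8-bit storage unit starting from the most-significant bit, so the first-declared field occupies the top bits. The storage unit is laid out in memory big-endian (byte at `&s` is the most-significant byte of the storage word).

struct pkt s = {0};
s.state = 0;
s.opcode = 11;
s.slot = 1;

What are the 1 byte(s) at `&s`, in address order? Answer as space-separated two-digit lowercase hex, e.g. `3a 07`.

17

state (2b) val=0 bits=0x0 at bit 6: 0x00
opcode (5b) val=11 bits=0xb at bit 1: 0x16
slot (1b) val=1 bits=0x1 at bit 0: 0x17
word = 0x17 → big-endian bytes:
  [0]=0x17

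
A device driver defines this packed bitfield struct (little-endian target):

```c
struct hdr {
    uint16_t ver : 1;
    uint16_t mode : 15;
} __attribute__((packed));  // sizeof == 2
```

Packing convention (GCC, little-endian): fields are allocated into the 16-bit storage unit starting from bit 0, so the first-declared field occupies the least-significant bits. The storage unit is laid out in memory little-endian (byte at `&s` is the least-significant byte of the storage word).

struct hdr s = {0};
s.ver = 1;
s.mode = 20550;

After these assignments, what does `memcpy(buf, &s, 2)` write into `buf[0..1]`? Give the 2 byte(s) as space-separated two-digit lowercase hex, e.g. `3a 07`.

8d a0

ver (1b) val=1 bits=0x1 at bit 0: 0x0001
mode (15b) val=20550 bits=0x5046 at bit 1: 0xa08d
word = 0xa08d → little-endian bytes:
  [0]=0x8d  [1]=0xa0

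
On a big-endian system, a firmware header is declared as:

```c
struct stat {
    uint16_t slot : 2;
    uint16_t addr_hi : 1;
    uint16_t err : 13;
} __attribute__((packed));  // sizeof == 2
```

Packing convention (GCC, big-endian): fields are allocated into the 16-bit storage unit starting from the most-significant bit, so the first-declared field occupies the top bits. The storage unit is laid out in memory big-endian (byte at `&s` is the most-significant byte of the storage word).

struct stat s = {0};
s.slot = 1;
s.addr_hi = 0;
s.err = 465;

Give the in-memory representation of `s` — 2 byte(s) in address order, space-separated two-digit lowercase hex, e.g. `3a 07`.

41 d1

slot (2b) val=1 bits=0x1 at bit 14: 0x4000
addr_hi (1b) val=0 bits=0x0 at bit 13: 0x4000
err (13b) val=465 bits=0x1d1 at bit 0: 0x41d1
word = 0x41d1 → big-endian bytes:
  [0]=0x41  [1]=0xd1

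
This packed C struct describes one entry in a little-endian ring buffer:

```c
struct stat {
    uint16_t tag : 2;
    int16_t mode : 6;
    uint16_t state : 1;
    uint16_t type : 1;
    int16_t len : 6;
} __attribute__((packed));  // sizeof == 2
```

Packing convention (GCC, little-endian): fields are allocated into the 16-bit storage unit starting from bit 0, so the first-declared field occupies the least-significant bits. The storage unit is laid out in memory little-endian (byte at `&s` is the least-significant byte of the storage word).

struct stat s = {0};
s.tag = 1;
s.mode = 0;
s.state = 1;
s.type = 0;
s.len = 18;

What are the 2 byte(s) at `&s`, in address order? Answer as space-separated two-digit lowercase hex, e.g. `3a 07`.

[0+:2] tag=1 & 0x3 = 0x1; word=0x0001
[2+:6] mode=0 & 0x3f = 0x0; word=0x0001
[8+:1] state=1 & 0x1 = 0x1; word=0x0101
[9+:1] type=0 & 0x1 = 0x0; word=0x0101
[10+:6] len=18 & 0x3f = 0x12; word=0x4901
word = 0x4901 → little-endian bytes:
  [0]=0x01  [1]=0x49

01 49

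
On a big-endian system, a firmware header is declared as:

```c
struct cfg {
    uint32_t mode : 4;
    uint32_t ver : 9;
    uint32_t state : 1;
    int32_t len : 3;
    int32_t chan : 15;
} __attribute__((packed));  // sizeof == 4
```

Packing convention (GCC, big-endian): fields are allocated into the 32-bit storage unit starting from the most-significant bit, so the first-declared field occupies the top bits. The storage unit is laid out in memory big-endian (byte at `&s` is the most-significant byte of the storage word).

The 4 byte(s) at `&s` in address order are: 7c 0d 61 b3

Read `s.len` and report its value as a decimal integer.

2

[0]=0x7c [1]=0x0d [2]=0x61 [3]=0xb3 (big-endian) → word 0x7c0d61b3
mode:4 @ bit 28 → (0x7c0d61b3>>28)&0xf = 0x7
ver:9 @ bit 19 → (0x7c0d61b3>>19)&0x1ff = 0x181
state:1 @ bit 18 → (0x7c0d61b3>>18)&0x1 = 0x1
len:3 @ bit 15 → (0x7c0d61b3>>15)&0x7 = 0x2  ←
chan:15 @ bit 0 → (0x7c0d61b3>>0)&0x7fff = 0x61b3
len signed 3b, MSB=0: value = 2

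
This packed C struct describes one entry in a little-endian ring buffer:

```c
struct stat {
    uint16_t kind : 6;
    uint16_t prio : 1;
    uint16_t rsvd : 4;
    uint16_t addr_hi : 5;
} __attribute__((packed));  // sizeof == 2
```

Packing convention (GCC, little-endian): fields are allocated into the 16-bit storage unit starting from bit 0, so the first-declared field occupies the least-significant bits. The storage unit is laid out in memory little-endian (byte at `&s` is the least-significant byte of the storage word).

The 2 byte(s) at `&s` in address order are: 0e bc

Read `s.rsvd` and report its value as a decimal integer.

8

[0]=0x0e [1]=0xbc (little-endian) → word 0xbc0e
kind:6 @ bit 0 → (0xbc0e>>0)&0x3f = 0xe
prio:1 @ bit 6 → (0xbc0e>>6)&0x1 = 0x0
rsvd:4 @ bit 7 → (0xbc0e>>7)&0xf = 0x8  ←
addr_hi:5 @ bit 11 → (0xbc0e>>11)&0x1f = 0x17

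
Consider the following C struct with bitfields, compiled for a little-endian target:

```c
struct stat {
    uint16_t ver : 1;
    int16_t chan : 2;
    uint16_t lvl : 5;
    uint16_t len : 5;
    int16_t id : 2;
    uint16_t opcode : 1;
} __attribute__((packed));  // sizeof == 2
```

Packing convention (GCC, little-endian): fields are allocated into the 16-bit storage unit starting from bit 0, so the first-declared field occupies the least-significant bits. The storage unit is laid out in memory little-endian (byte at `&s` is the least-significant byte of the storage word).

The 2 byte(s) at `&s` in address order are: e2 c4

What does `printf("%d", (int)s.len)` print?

4

[0]=0xe2 [1]=0xc4 (little-endian) → word 0xc4e2
ver:1 @ bit 0 → (0xc4e2>>0)&0x1 = 0x0
chan:2 @ bit 1 → (0xc4e2>>1)&0x3 = 0x1
lvl:5 @ bit 3 → (0xc4e2>>3)&0x1f = 0x1c
len:5 @ bit 8 → (0xc4e2>>8)&0x1f = 0x4  ←
id:2 @ bit 13 → (0xc4e2>>13)&0x3 = 0x2
opcode:1 @ bit 15 → (0xc4e2>>15)&0x1 = 0x1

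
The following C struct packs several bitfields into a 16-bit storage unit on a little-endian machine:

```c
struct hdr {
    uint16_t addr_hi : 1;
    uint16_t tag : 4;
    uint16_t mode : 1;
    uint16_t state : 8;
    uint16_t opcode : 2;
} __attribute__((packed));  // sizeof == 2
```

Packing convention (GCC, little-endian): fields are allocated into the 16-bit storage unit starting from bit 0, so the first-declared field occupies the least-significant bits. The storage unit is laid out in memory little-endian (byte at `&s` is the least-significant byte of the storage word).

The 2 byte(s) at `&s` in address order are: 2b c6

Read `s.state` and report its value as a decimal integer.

[0]=0x2b [1]=0xc6 (little-endian) → word 0xc62b
addr_hi [0+:1] = (word>>0) & 0x1 = 1
tag [1+:4] = (word>>1) & 0xf = 5
mode [5+:1] = (word>>5) & 0x1 = 1
state [6+:8] = (word>>6) & 0xff = 24  ←
opcode [14+:2] = (word>>14) & 0x3 = 3

24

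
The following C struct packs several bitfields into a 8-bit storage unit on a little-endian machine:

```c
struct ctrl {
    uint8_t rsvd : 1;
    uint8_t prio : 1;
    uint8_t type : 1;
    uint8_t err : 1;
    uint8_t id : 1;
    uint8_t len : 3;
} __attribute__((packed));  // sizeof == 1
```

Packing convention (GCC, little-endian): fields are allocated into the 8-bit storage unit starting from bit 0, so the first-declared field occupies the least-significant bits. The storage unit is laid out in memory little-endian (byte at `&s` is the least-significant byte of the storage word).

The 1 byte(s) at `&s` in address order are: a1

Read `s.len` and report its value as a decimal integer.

5

[0]=0xa1 (little-endian) → word 0xa1
rsvd:1 @ bit 0 → (0xa1>>0)&0x1 = 0x1
prio:1 @ bit 1 → (0xa1>>1)&0x1 = 0x0
type:1 @ bit 2 → (0xa1>>2)&0x1 = 0x0
err:1 @ bit 3 → (0xa1>>3)&0x1 = 0x0
id:1 @ bit 4 → (0xa1>>4)&0x1 = 0x0
len:3 @ bit 5 → (0xa1>>5)&0x7 = 0x5  ←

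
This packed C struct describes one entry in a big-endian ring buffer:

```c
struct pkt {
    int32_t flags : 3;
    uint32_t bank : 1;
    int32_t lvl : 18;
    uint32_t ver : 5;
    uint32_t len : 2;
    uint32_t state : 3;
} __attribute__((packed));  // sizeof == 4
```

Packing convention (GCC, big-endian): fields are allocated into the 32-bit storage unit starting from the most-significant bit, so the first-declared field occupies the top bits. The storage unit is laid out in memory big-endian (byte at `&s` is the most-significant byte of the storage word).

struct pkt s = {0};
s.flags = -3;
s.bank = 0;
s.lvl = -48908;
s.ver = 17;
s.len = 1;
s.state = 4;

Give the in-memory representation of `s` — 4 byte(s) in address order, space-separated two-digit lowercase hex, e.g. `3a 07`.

ad 03 d2 2c

flags:3 = -3 → 0x5 << 29 → word 0xa0000000
bank:1 = 0 → 0x0 << 28 → word 0xa0000000
lvl:18 = -48908 → 0x340f4 << 10 → word 0xad03d000
ver:5 = 17 → 0x11 << 5 → word 0xad03d220
len:2 = 1 → 0x1 << 3 → word 0xad03d228
state:3 = 4 → 0x4 << 0 → word 0xad03d22c
word = 0xad03d22c → big-endian bytes:
  [0]=0xad  [1]=0x03  [2]=0xd2  [3]=0x2c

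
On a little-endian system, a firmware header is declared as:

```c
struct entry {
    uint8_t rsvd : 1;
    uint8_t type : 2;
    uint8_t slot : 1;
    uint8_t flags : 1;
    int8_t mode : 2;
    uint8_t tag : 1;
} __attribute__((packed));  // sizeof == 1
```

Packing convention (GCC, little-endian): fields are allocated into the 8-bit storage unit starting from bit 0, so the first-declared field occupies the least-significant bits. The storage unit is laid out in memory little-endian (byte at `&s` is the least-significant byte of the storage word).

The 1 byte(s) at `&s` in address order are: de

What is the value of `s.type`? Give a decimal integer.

[0]=0xde (little-endian) → word 0xde
rsvd [0+:1] = (word>>0) & 0x1 = 0
type [1+:2] = (word>>1) & 0x3 = 3  ←
slot [3+:1] = (word>>3) & 0x1 = 1
flags [4+:1] = (word>>4) & 0x1 = 1
mode [5+:2] = (word>>5) & 0x3 = 2
tag [7+:1] = (word>>7) & 0x1 = 1

3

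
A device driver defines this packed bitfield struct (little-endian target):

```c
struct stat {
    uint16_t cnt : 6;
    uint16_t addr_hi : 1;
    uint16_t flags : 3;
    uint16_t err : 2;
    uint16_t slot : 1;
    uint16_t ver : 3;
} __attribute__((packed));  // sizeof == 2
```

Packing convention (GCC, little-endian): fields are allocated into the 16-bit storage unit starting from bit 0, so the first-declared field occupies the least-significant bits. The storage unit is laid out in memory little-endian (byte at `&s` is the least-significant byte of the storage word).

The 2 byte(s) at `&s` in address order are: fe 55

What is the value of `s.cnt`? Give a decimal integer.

62

[0]=0xfe [1]=0x55 (little-endian) → word 0x55fe
cnt [0+:6] = (word>>0) & 0x3f = 62  ←
addr_hi [6+:1] = (word>>6) & 0x1 = 1
flags [7+:3] = (word>>7) & 0x7 = 3
err [10+:2] = (word>>10) & 0x3 = 1
slot [12+:1] = (word>>12) & 0x1 = 1
ver [13+:3] = (word>>13) & 0x7 = 2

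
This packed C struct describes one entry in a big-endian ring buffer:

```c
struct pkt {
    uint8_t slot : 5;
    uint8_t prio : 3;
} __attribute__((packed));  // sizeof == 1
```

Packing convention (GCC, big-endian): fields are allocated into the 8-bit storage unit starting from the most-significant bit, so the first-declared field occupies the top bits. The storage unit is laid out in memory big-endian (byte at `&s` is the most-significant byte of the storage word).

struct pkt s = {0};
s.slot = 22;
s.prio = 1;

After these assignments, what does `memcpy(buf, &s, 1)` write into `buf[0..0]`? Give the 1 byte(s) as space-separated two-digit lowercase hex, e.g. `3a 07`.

b1

[3+:5] slot=22 & 0x1f = 0x16; word=0xb0
[0+:3] prio=1 & 0x7 = 0x1; word=0xb1
word = 0xb1 → big-endian bytes:
  [0]=0xb1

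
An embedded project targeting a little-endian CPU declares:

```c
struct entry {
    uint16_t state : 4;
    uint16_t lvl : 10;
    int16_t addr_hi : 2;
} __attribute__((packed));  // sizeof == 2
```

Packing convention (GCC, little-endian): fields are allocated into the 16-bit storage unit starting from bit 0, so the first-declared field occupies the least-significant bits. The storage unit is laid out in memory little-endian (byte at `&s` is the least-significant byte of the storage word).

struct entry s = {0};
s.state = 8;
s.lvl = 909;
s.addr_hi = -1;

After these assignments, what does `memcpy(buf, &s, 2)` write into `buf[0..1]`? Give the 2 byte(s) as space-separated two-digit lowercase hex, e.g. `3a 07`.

[0+:4] state=8 & 0xf = 0x8; word=0x0008
[4+:10] lvl=909 & 0x3ff = 0x38d; word=0x38d8
[14+:2] addr_hi=-1 & 0x3 = 0x3; word=0xf8d8
word = 0xf8d8 → little-endian bytes:
  [0]=0xd8  [1]=0xf8

d8 f8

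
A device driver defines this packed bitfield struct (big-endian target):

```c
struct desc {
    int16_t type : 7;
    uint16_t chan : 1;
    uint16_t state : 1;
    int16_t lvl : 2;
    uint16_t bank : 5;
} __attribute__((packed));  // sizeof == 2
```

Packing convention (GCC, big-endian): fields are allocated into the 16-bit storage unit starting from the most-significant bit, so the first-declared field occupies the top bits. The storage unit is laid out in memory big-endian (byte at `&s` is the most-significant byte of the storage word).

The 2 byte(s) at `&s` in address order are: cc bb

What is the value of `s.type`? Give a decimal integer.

-26

[0]=0xcc [1]=0xbb (big-endian) → word 0xccbb
type:7 @ bit 9 → (0xccbb>>9)&0x7f = 0x66  ←
chan:1 @ bit 8 → (0xccbb>>8)&0x1 = 0x0
state:1 @ bit 7 → (0xccbb>>7)&0x1 = 0x1
lvl:2 @ bit 5 → (0xccbb>>5)&0x3 = 0x1
bank:5 @ bit 0 → (0xccbb>>0)&0x1f = 0x1b
type signed 7b, MSB=1: 102 - 128 = -26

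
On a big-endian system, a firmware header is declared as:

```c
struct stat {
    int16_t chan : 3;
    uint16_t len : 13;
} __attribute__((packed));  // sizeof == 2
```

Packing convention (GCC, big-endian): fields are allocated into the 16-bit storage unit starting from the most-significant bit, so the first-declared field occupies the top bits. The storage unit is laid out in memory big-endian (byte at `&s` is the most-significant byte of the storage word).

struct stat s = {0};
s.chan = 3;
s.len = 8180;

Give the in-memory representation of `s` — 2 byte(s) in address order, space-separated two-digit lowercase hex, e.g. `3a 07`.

7f f4

chan (3b) val=3 bits=0x3 at bit 13: 0x6000
len (13b) val=8180 bits=0x1ff4 at bit 0: 0x7ff4
word = 0x7ff4 → big-endian bytes:
  [0]=0x7f  [1]=0xf4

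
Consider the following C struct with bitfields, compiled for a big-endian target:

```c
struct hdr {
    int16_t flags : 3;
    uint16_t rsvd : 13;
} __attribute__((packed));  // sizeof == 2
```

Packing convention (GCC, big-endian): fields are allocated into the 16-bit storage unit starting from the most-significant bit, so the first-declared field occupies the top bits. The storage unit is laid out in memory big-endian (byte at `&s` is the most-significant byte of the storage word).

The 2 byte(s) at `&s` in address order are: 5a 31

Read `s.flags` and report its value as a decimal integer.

2

[0]=0x5a [1]=0x31 (big-endian) → word 0x5a31
flags:3 @ bit 13 → (0x5a31>>13)&0x7 = 0x2  ←
rsvd:13 @ bit 0 → (0x5a31>>0)&0x1fff = 0x1a31
flags signed 3b, MSB=0: value = 2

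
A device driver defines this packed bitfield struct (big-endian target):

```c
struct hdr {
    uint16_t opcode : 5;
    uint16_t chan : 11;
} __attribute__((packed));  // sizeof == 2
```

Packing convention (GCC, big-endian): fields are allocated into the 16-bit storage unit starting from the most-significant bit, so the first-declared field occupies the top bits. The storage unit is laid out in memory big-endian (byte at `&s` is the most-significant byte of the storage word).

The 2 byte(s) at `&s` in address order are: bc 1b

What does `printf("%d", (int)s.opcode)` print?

[0]=0xbc [1]=0x1b (big-endian) → word 0xbc1b
opcode [11+:5] = (word>>11) & 0x1f = 23  ←
chan [0+:11] = (word>>0) & 0x7ff = 1051

23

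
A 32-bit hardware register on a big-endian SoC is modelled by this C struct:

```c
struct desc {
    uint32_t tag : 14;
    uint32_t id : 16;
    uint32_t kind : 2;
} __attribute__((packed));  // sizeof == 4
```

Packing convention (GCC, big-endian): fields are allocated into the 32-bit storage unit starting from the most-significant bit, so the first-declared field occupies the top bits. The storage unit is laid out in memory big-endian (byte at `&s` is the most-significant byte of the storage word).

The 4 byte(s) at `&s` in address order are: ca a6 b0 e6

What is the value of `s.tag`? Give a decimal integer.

12969

[0]=0xca [1]=0xa6 [2]=0xb0 [3]=0xe6 (big-endian) → word 0xcaa6b0e6
tag:14 @ bit 18 → (0xcaa6b0e6>>18)&0x3fff = 0x32a9  ←
id:16 @ bit 2 → (0xcaa6b0e6>>2)&0xffff = 0xac39
kind:2 @ bit 0 → (0xcaa6b0e6>>0)&0x3 = 0x2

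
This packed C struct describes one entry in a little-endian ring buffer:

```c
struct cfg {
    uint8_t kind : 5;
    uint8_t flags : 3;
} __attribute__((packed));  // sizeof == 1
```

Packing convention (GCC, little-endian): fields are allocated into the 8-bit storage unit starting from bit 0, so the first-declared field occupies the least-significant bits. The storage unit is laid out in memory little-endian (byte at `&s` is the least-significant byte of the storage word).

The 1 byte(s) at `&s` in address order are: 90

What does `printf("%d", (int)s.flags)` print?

[0]=0x90 (little-endian) → word 0x90
kind [0+:5] = (word>>0) & 0x1f = 16
flags [5+:3] = (word>>5) & 0x7 = 4  ←

4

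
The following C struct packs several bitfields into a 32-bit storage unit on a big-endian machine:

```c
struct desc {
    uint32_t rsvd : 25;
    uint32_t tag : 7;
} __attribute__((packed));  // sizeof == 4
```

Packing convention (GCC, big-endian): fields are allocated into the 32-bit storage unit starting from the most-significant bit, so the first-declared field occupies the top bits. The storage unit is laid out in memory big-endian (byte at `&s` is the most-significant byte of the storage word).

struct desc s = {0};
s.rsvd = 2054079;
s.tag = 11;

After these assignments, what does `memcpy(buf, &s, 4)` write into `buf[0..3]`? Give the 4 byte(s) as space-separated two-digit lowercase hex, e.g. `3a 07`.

0f ab df 8b

rsvd:25 = 2054079 → 0x1f57bf << 7 → word 0x0fabdf80
tag:7 = 11 → 0xb << 0 → word 0x0fabdf8b
word = 0x0fabdf8b → big-endian bytes:
  [0]=0x0f  [1]=0xab  [2]=0xdf  [3]=0x8b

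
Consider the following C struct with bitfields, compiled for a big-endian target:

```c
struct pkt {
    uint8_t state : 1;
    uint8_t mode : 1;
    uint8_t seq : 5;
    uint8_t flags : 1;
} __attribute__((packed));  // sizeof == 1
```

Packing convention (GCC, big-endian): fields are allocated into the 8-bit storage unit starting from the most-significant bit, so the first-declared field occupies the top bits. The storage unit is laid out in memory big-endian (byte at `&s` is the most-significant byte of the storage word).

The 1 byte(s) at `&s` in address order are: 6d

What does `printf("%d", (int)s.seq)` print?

22

[0]=0x6d (big-endian) → word 0x6d
state:1 @ bit 7 → (0x6d>>7)&0x1 = 0x0
mode:1 @ bit 6 → (0x6d>>6)&0x1 = 0x1
seq:5 @ bit 1 → (0x6d>>1)&0x1f = 0x16  ←
flags:1 @ bit 0 → (0x6d>>0)&0x1 = 0x1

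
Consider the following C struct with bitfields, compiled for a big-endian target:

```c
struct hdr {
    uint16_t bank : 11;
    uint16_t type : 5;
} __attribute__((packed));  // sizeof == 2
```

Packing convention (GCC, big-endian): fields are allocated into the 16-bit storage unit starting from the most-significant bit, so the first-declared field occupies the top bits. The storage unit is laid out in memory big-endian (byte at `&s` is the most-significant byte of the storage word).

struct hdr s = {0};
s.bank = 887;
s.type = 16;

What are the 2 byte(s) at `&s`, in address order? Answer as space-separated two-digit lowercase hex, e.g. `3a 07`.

6e f0

[5+:11] bank=887 & 0x7ff = 0x377; word=0x6ee0
[0+:5] type=16 & 0x1f = 0x10; word=0x6ef0
word = 0x6ef0 → big-endian bytes:
  [0]=0x6e  [1]=0xf0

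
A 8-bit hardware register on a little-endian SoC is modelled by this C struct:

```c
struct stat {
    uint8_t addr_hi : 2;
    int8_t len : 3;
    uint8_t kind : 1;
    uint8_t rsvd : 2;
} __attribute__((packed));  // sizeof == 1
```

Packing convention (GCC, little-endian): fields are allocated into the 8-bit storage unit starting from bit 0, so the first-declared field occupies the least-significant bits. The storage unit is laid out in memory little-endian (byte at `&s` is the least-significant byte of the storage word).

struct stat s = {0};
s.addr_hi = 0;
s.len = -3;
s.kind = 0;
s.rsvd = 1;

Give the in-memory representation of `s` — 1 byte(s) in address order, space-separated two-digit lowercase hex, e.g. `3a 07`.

54

addr_hi:2 = 0 → 0x0 << 0 → word 0x00
len:3 = -3 → 0x5 << 2 → word 0x14
kind:1 = 0 → 0x0 << 5 → word 0x14
rsvd:2 = 1 → 0x1 << 6 → word 0x54
word = 0x54 → little-endian bytes:
  [0]=0x54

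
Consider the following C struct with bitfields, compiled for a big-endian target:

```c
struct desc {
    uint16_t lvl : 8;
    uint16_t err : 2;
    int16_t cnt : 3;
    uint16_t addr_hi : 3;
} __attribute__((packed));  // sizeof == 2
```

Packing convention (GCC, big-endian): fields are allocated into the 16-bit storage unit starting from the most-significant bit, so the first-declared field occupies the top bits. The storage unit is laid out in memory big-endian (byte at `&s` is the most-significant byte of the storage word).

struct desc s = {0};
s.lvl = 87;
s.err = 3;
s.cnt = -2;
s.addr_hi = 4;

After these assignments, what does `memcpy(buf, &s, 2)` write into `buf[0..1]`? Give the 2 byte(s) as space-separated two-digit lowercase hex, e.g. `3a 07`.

57 f4

[8+:8] lvl=87 & 0xff = 0x57; word=0x5700
[6+:2] err=3 & 0x3 = 0x3; word=0x57c0
[3+:3] cnt=-2 & 0x7 = 0x6; word=0x57f0
[0+:3] addr_hi=4 & 0x7 = 0x4; word=0x57f4
word = 0x57f4 → big-endian bytes:
  [0]=0x57  [1]=0xf4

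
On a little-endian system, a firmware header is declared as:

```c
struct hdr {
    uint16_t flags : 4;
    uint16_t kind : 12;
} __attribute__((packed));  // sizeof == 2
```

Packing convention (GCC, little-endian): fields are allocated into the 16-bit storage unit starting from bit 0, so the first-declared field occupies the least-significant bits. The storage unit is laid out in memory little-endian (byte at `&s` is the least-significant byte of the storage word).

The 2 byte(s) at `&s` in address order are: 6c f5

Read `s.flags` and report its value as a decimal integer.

[0]=0x6c [1]=0xf5 (little-endian) → word 0xf56c
flags:4 @ bit 0 → (0xf56c>>0)&0xf = 0xc  ←
kind:12 @ bit 4 → (0xf56c>>4)&0xfff = 0xf56

12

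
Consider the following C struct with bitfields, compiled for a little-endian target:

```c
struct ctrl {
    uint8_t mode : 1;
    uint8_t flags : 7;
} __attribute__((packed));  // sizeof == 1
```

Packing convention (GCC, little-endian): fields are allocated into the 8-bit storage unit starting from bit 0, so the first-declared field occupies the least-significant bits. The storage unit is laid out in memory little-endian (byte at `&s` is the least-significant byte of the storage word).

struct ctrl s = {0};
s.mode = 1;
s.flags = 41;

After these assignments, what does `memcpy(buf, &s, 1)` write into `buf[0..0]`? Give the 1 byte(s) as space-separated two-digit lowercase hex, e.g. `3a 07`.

53

[0+:1] mode=1 & 0x1 = 0x1; word=0x01
[1+:7] flags=41 & 0x7f = 0x29; word=0x53
word = 0x53 → little-endian bytes:
  [0]=0x53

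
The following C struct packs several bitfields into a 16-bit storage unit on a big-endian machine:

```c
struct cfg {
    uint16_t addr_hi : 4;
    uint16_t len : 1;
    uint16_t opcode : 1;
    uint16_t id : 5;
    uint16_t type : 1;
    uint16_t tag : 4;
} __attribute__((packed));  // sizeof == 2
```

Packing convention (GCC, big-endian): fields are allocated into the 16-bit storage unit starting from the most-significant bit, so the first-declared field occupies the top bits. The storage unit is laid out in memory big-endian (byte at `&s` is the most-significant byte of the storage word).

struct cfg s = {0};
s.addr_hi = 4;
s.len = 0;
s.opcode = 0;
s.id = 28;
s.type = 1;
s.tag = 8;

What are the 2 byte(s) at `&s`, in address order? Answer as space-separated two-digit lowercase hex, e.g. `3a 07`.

43 98

addr_hi (4b) val=4 bits=0x4 at bit 12: 0x4000
len (1b) val=0 bits=0x0 at bit 11: 0x4000
opcode (1b) val=0 bits=0x0 at bit 10: 0x4000
id (5b) val=28 bits=0x1c at bit 5: 0x4380
type (1b) val=1 bits=0x1 at bit 4: 0x4390
tag (4b) val=8 bits=0x8 at bit 0: 0x4398
word = 0x4398 → big-endian bytes:
  [0]=0x43  [1]=0x98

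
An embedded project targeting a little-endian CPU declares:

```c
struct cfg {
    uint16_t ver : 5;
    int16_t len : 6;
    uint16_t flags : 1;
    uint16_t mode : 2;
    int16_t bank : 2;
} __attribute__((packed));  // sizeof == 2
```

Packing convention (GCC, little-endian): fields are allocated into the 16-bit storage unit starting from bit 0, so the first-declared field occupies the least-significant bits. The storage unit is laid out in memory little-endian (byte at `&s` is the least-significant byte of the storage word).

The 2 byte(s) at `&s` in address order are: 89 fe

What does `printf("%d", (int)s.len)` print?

[0]=0x89 [1]=0xfe (little-endian) → word 0xfe89
ver:5 @ bit 0 → (0xfe89>>0)&0x1f = 0x9
len:6 @ bit 5 → (0xfe89>>5)&0x3f = 0x34  ←
flags:1 @ bit 11 → (0xfe89>>11)&0x1 = 0x1
mode:2 @ bit 12 → (0xfe89>>12)&0x3 = 0x3
bank:2 @ bit 14 → (0xfe89>>14)&0x3 = 0x3
len signed 6b, MSB=1: 52 - 64 = -12

-12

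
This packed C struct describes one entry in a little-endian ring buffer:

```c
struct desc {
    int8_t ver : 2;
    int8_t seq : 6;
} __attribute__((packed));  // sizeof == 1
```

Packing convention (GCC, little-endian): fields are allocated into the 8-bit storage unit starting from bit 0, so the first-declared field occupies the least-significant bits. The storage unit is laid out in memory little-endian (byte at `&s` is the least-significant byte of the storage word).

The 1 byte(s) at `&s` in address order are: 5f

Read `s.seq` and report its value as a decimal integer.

[0]=0x5f (little-endian) → word 0x5f
ver [0+:2] = (word>>0) & 0x3 = 3
seq [2+:6] = (word>>2) & 0x3f = 23  ←
seq signed 6b, MSB=0: value = 23

23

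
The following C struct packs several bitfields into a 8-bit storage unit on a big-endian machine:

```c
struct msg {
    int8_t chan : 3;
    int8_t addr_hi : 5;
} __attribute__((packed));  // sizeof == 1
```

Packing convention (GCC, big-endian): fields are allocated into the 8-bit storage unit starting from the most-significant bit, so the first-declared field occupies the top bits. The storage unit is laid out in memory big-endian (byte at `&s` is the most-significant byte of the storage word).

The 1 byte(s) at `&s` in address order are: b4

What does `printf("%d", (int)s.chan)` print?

[0]=0xb4 (big-endian) → word 0xb4
chan:3 @ bit 5 → (0xb4>>5)&0x7 = 0x5  ←
addr_hi:5 @ bit 0 → (0xb4>>0)&0x1f = 0x14
chan signed 3b, MSB=1: 5 - 8 = -3

-3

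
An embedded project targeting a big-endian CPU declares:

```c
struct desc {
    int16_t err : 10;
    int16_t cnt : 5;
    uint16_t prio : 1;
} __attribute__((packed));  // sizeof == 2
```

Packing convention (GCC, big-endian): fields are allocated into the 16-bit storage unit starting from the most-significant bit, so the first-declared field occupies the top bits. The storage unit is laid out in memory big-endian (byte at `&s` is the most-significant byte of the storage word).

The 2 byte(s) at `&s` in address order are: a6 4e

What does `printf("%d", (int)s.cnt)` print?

[0]=0xa6 [1]=0x4e (big-endian) → word 0xa64e
err:10 @ bit 6 → (0xa64e>>6)&0x3ff = 0x299
cnt:5 @ bit 1 → (0xa64e>>1)&0x1f = 0x7  ←
prio:1 @ bit 0 → (0xa64e>>0)&0x1 = 0x0
cnt signed 5b, MSB=0: value = 7

7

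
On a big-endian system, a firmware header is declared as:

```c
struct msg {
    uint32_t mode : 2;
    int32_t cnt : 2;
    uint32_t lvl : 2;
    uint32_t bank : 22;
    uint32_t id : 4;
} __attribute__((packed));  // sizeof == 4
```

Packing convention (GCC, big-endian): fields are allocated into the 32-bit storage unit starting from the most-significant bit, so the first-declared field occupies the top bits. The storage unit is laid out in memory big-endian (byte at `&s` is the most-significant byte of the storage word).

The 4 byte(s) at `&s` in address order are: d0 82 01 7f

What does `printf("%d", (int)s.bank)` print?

[0]=0xd0 [1]=0x82 [2]=0x01 [3]=0x7f (big-endian) → word 0xd082017f
mode [30+:2] = (word>>30) & 0x3 = 3
cnt [28+:2] = (word>>28) & 0x3 = 1
lvl [26+:2] = (word>>26) & 0x3 = 0
bank [4+:22] = (word>>4) & 0x3fffff = 532503  ←
id [0+:4] = (word>>0) & 0xf = 15

532503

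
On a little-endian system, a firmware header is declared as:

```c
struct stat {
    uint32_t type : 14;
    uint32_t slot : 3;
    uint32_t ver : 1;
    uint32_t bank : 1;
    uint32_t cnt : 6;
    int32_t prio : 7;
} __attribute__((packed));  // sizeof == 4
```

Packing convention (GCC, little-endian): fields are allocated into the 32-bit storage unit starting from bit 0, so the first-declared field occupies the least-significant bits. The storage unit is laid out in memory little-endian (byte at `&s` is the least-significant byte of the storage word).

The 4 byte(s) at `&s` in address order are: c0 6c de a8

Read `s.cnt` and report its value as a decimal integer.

27

[0]=0xc0 [1]=0x6c [2]=0xde [3]=0xa8 (little-endian) → word 0xa8de6cc0
type:14 @ bit 0 → (0xa8de6cc0>>0)&0x3fff = 0x2cc0
slot:3 @ bit 14 → (0xa8de6cc0>>14)&0x7 = 0x1
ver:1 @ bit 17 → (0xa8de6cc0>>17)&0x1 = 0x1
bank:1 @ bit 18 → (0xa8de6cc0>>18)&0x1 = 0x1
cnt:6 @ bit 19 → (0xa8de6cc0>>19)&0x3f = 0x1b  ←
prio:7 @ bit 25 → (0xa8de6cc0>>25)&0x7f = 0x54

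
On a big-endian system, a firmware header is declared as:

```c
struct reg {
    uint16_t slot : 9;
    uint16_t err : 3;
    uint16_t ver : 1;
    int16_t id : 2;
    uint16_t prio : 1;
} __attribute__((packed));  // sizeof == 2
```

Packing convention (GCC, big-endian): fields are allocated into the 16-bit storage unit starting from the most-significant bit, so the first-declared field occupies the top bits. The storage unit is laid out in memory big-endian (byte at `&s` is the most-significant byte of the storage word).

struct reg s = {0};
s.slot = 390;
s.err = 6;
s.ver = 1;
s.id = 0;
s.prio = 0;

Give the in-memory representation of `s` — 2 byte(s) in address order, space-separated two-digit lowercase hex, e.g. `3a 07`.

c3 68

slot:9 = 390 → 0x186 << 7 → word 0xc300
err:3 = 6 → 0x6 << 4 → word 0xc360
ver:1 = 1 → 0x1 << 3 → word 0xc368
id:2 = 0 → 0x0 << 1 → word 0xc368
prio:1 = 0 → 0x0 << 0 → word 0xc368
word = 0xc368 → big-endian bytes:
  [0]=0xc3  [1]=0x68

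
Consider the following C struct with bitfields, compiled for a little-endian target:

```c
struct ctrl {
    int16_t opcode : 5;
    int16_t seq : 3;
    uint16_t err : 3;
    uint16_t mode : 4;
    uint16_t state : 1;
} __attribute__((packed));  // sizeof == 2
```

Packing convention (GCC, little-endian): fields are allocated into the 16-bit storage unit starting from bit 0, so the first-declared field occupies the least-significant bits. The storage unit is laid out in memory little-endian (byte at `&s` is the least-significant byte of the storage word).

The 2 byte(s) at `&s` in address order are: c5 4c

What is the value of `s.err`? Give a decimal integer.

4

[0]=0xc5 [1]=0x4c (little-endian) → word 0x4cc5
opcode [0+:5] = (word>>0) & 0x1f = 5
seq [5+:3] = (word>>5) & 0x7 = 6
err [8+:3] = (word>>8) & 0x7 = 4  ←
mode [11+:4] = (word>>11) & 0xf = 9
state [15+:1] = (word>>15) & 0x1 = 0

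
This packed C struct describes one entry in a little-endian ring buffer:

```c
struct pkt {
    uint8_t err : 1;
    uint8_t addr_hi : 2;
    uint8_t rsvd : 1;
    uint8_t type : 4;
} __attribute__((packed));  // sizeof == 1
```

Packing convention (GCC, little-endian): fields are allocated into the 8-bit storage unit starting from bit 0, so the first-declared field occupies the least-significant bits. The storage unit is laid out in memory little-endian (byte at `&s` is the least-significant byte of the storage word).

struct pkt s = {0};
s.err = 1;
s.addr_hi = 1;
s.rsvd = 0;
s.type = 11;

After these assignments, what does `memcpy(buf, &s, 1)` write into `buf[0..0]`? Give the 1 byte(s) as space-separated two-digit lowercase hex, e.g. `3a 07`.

err (1b) val=1 bits=0x1 at bit 0: 0x01
addr_hi (2b) val=1 bits=0x1 at bit 1: 0x03
rsvd (1b) val=0 bits=0x0 at bit 3: 0x03
type (4b) val=11 bits=0xb at bit 4: 0xb3
word = 0xb3 → little-endian bytes:
  [0]=0xb3

b3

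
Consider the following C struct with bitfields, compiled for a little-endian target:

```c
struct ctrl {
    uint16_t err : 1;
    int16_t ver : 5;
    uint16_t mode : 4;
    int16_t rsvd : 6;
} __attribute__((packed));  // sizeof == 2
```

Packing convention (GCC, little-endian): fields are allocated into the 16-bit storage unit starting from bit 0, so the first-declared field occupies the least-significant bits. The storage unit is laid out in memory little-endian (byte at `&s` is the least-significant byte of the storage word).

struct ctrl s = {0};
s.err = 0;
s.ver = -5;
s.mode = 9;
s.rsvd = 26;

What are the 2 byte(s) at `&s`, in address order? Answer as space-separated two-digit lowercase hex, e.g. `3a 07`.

76 6a

err (1b) val=0 bits=0x0 at bit 0: 0x0000
ver (5b) val=-5 bits=0x1b at bit 1: 0x0036
mode (4b) val=9 bits=0x9 at bit 6: 0x0276
rsvd (6b) val=26 bits=0x1a at bit 10: 0x6a76
word = 0x6a76 → little-endian bytes:
  [0]=0x76  [1]=0x6a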